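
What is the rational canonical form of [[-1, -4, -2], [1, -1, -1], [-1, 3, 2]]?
R = [[0, 0, -1], [1, 0, -2], [0, 1, 0]]

The invariant factors of A (the non-unit diagonal entries of the Smith normal form of xI - A over ℚ[x]) are x^3 + 2x + 1, each dividing the next. The characteristic polynomial is their product, x^3 + 2x + 1.

The rational canonical form is the block-diagonal matrix of companion matrices C(f_i):
R = [[0, 0, -1], [1, 0, -2], [0, 1, 0]].

Note the characteristic polynomial does not split into linear factors over ℚ, so A has no Jordan form over ℚ; the rational canonical form exists over any field.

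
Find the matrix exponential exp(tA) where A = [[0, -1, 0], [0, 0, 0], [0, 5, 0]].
e^{tA} = [[1, -t, 0], [0, 1, 0], [0, 5*t, 1]]

A has Jordan form J = [[0, 1, 0], [0, 0, 0], [0, 0, 0]] with A = PJP^{-1}, so e^{tA} = P e^{tJ} P^{-1}.

For a Jordan block J_k(λ), e^{tJ_k(λ)} = e^{λt} · (I + tN + t^2 N^2/2! + ... + t^{k-1} N^{k-1}/(k-1)!) where N is the nilpotent superdiagonal part.

Assembling the blocks and conjugating back gives the entries of e^{tA} as shown above.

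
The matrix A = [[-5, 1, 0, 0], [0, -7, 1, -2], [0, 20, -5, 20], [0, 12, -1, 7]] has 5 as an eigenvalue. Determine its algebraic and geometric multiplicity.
The characteristic polynomial is (x - 5)(x + 5)^3, so the factor x - 5 appears with exponent 1: the algebraic multiplicity is 1.

rank(A - 5I) = 3, so the eigenspace has dimension 4 - 3 = 1: the geometric multiplicity is 1.

algebraic multiplicity 1, geometric multiplicity 1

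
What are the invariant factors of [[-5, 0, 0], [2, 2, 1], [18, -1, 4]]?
(x - 3)^2(x + 5)

The Jordan structure of A has elementary divisors (x + 5), (x - 3)^2. Arranging the block sizes at each eigenvalue in decreasing order and taking row products gives the invariant factors.

Invariant factors (smallest first, each dividing the next): (x - 3)^2(x + 5).

Check: the last factor (x - 3)^2(x + 5) is the minimal polynomial, and the product (x - 3)^2(x + 5) is the characteristic polynomial.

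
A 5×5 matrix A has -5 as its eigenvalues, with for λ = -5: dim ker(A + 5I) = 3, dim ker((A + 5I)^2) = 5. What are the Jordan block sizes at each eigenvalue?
λ = -5: successive nullity increments [3, 2] count blocks of size ≥ k; block sizes are [2, 2, 1].

Jordan blocks: (-5, 2), (-5, 2), (-5, 1)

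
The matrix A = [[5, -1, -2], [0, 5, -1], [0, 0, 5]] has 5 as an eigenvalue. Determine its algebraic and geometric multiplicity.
algebraic multiplicity 3, geometric multiplicity 1

The characteristic polynomial is (x - 5)^3, so the factor x - 5 appears with exponent 3: the algebraic multiplicity is 3.

rank(A - 5I) = 2, so the eigenspace has dimension 3 - 2 = 1: the geometric multiplicity is 1.

Since 1 < 3, A is not diagonalizable.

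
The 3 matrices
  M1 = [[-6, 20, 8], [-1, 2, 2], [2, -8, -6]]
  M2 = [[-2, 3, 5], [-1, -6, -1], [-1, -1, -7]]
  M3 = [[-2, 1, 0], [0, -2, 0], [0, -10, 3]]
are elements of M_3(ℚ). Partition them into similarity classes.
Characteristic polynomials: χ_{M1} = (x + 2)(x + 4)^2, χ_{M2} = (x + 5)^3, χ_{M3} = (x - 3)(x + 2)^2.

{M1}: invariant factors (x + 2)(x + 4)^2.

{M2}: invariant factors (x + 5)^3.

{M3}: invariant factors (x - 3)(x + 2)^2.

Matrices are similar if and only if their invariant-factor lists agree; the partition into similarity classes is {M1}, {M2}, {M3}.

3 classes: {M1}, {M2}, {M3}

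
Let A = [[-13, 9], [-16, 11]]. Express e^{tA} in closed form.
A has Jordan form J = [[-1, 1], [0, -1]] with A = PJP^{-1}, so e^{tA} = P e^{tJ} P^{-1}.

For a Jordan block J_k(λ), e^{tJ_k(λ)} = e^{λt} · (I + tN + t^2 N^2/2! + ... + t^{k-1} N^{k-1}/(k-1)!) where N is the nilpotent superdiagonal part.

Assembling the blocks and conjugating back gives the entries of e^{tA} as shown above.

e^{tA} = [[(1 - 12*t)*e^{-t}, 9*t*e^{-t}], [-16*t*e^{-t}, (12*t + 1)*e^{-t}]]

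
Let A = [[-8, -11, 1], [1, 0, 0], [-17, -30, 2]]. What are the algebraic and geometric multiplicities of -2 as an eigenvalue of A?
algebraic multiplicity 3, geometric multiplicity 1

The characteristic polynomial is (x + 2)^3, so the factor x + 2 appears with exponent 3: the algebraic multiplicity is 3.

rank(A + 2I) = 2, so the eigenspace has dimension 3 - 2 = 1: the geometric multiplicity is 1.

Since 1 < 3, A is not diagonalizable.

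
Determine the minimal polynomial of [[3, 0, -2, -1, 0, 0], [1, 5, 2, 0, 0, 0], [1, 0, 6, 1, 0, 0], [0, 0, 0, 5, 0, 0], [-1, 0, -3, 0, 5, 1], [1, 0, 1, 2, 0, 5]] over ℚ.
The characteristic polynomial factors as (x - 5)^5(x - 4). The minimal polynomial is ∏(x - λ)^{k_λ} where k_λ is the size of the largest Jordan block at λ.

For λ = 4: rank(A - 4I) = 5, and the largest Jordan block has size 1 (the smallest k with rank((A - 4I)^k) = rank((A - 4I)^(k+1))).
For λ = 5: rank(A - 5I) = 4, and the largest Jordan block has size 3 (the smallest k with rank((A - 5I)^k) = rank((A - 5I)^(k+1))).

So m_A(x) = (x - 5)^3(x - 4).

m_A(x) = (x - 5)^3(x - 4)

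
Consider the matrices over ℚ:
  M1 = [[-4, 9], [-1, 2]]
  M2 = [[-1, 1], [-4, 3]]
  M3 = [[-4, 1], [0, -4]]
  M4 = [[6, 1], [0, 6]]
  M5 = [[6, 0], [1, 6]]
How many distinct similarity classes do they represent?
4 classes: {M1}, {M2}, {M3}, {M4, M5}

Characteristic polynomials: χ_{M1} = (x + 1)^2, χ_{M2} = (x - 1)^2, χ_{M3} = (x + 4)^2, χ_{M4} = (x - 6)^2, χ_{M5} = (x - 6)^2.

{M1}: invariant factors (x + 1)^2.

{M2}: invariant factors (x - 1)^2.

{M3}: invariant factors (x + 4)^2.

{M4, M5}: invariant factors (x - 6)^2.

Matrices are similar if and only if their invariant-factor lists agree; the partition into similarity classes is {M1}, {M2}, {M3}, {M4, M5}.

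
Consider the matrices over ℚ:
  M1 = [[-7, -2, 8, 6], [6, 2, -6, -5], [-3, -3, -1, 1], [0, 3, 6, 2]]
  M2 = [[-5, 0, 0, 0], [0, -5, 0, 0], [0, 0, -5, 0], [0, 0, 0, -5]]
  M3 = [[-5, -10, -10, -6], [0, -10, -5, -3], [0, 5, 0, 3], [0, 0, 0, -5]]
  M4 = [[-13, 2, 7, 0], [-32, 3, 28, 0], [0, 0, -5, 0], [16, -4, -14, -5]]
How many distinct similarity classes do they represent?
Characteristic polynomials: χ_{M1} = (x + 1)^4, χ_{M2} = (x + 5)^4, χ_{M3} = (x + 5)^4, χ_{M4} = (x + 5)^4.

{M1}: invariant factors (x + 1)^2, (x + 1)^2.

{M2}: invariant factors x + 5, x + 5, x + 5, x + 5.

{M3, M4}: invariant factors x + 5, x + 5, (x + 5)^2.

Matrices are similar if and only if their invariant-factor lists agree; the partition into similarity classes is {M1}, {M2}, {M3, M4}.

3 classes: {M1}, {M2}, {M3, M4}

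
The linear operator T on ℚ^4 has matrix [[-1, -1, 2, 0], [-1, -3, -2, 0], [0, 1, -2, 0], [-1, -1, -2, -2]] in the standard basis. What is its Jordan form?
The characteristic polynomial is det(xI - A) = (x + 2)^4, so the eigenvalues are -2 (algebraic multiplicity 4).

For λ = -2: rank(A + 2I) = 2, rank((A + 2I)^2) = 1, rank((A + 2I)^3) = 0. The eigenspace has dimension 4 - 2 = 2, so there are 2 Jordan blocks; the rank sequence gives block sizes [3, 1].

Assembling the blocks gives the Jordan form J above.

J = [[-2, 1, 0, 0], [0, -2, 1, 0], [0, 0, -2, 0], [0, 0, 0, -2]]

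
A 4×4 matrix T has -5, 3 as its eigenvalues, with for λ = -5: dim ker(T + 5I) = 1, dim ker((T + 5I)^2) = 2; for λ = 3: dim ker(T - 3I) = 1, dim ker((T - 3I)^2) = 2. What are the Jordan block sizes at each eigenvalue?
λ = -5: successive nullity increments [1, 1] count blocks of size ≥ k; block sizes are [2].
λ = 3: successive nullity increments [1, 1] count blocks of size ≥ k; block sizes are [2].

Jordan blocks: (-5, 2), (3, 2)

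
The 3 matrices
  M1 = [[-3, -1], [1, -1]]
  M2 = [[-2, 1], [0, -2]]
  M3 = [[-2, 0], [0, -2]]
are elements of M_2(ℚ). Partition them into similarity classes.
2 classes: {M1, M2}, {M3}

Characteristic polynomials: χ_{M1} = (x + 2)^2, χ_{M2} = (x + 2)^2, χ_{M3} = (x + 2)^2.

{M1, M2}: invariant factors (x + 2)^2.

{M3}: invariant factors x + 2, x + 2.

Matrices are similar if and only if their invariant-factor lists agree; the partition into similarity classes is {M1, M2}, {M3}.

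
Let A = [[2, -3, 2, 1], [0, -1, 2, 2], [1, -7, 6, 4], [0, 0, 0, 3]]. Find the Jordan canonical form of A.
J = [[2, 1, 0, 0], [0, 2, 0, 0], [0, 0, 3, 0], [0, 0, 0, 3]]

The characteristic polynomial is det(xI - A) = (x - 3)^2(x - 2)^2, so the eigenvalues are 2 (algebraic multiplicity 2), 3 (algebraic multiplicity 2).

For λ = 2: rank(A - 2I) = 3, rank((A - 2I)^2) = 2. The eigenspace has dimension 4 - 3 = 1, so there is 1 Jordan block; the rank sequence gives block sizes [2].

For λ = 3: rank(A - 3I) = 2. The eigenspace has dimension 4 - 2 = 2, so there are 2 Jordan blocks; the rank sequence gives block sizes [1, 1].

Assembling the blocks gives the Jordan form J above.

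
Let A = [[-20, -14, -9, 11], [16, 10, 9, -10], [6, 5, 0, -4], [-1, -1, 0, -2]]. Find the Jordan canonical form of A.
J = [[-3, 1, 0, 0], [0, -3, 0, 0], [0, 0, -3, 1], [0, 0, 0, -3]]

The characteristic polynomial is det(xI - A) = (x + 3)^4, so the eigenvalues are -3 (algebraic multiplicity 4).

For λ = -3: rank(A + 3I) = 2, rank((A + 3I)^2) = 0. The eigenspace has dimension 4 - 2 = 2, so there are 2 Jordan blocks; the rank sequence gives block sizes [2, 2].

Assembling the blocks gives the Jordan form J above.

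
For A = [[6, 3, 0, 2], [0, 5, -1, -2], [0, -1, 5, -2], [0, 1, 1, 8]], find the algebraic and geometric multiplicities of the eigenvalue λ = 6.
algebraic multiplicity 4, geometric multiplicity 2

The characteristic polynomial is (x - 6)^4, so the factor x - 6 appears with exponent 4: the algebraic multiplicity is 4.

rank(A - 6I) = 2, so the eigenspace has dimension 4 - 2 = 2: the geometric multiplicity is 2.

Since 2 < 4, A is not diagonalizable.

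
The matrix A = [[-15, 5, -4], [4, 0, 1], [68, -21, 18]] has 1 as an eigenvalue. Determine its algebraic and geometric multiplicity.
The characteristic polynomial is (x - 1)^3, so the factor x - 1 appears with exponent 3: the algebraic multiplicity is 3.

rank(A - I) = 2, so the eigenspace has dimension 3 - 2 = 1: the geometric multiplicity is 1.

Since 1 < 3, A is not diagonalizable.

algebraic multiplicity 3, geometric multiplicity 1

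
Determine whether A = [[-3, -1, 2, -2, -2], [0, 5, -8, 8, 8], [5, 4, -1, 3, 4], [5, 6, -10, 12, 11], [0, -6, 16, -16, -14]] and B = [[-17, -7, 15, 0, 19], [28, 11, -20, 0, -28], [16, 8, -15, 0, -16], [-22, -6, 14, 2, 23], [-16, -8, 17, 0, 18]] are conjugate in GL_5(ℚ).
Two matrices over a field are similar if and only if they have the same invariant factors.

Both A and B have characteristic polynomial (x - 2)^2(x - 1)(x + 3)^2 and minimal polynomial (x - 2)^2(x - 1)(x + 3)^2. Computing further, both have invariant factors (x - 2)^2(x - 1)(x + 3)^2. Hence A and B are similar.

Yes.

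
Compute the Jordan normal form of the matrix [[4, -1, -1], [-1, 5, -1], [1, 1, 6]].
J = [[5, 1, 0], [0, 5, 1], [0, 0, 5]]

The characteristic polynomial is det(xI - A) = (x - 5)^3, so the eigenvalues are 5 (algebraic multiplicity 3).

For λ = 5: rank(A - 5I) = 2, rank((A - 5I)^2) = 1, rank((A - 5I)^3) = 0. The eigenspace has dimension 3 - 2 = 1, so there is 1 Jordan block; the rank sequence gives block sizes [3].

Assembling the blocks gives the Jordan form J above.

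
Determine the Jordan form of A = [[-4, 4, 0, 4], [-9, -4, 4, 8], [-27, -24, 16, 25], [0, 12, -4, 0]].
The characteristic polynomial is det(xI - A) = (x - 2)^4, so the eigenvalues are 2 (algebraic multiplicity 4).

For λ = 2: rank(A - 2I) = 2, rank((A - 2I)^2) = 0. The eigenspace has dimension 4 - 2 = 2, so there are 2 Jordan blocks; the rank sequence gives block sizes [2, 2].

Assembling the blocks gives the Jordan form J above.

J = [[2, 1, 0, 0], [0, 2, 0, 0], [0, 0, 2, 1], [0, 0, 0, 2]]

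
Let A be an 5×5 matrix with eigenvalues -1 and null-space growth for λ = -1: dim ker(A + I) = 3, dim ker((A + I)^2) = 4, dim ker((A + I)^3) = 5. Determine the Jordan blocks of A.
λ = -1: successive nullity increments [3, 1, 1] count blocks of size ≥ k; block sizes are [3, 1, 1].

Jordan blocks: (-1, 3), (-1, 1), (-1, 1)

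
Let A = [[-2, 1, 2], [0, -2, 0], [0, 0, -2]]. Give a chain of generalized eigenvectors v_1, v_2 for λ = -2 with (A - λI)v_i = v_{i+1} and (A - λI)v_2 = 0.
v_1 = [[2, -1, 1]]^T, v_2 = [[1, 0, 0]]^T

We seek v_1 ∈ ker((A + 2I)^2) \ ker(A + 2I), then set v_{i+1} = (A + 2I) v_i.

One such chain is v_1 = [[2, -1, 1]]^T, v_2 = [[1, 0, 0]]^T. Check: (A + 2I) v_2 = [[0, 0, 0]]^T = 0.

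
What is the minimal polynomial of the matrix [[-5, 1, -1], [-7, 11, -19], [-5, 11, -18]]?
m_A(x) = (x + 4)^3

The characteristic polynomial factors as (x + 4)^3. The minimal polynomial is ∏(x - λ)^{k_λ} where k_λ is the size of the largest Jordan block at λ.

For λ = -4: rank(A + 4I) = 2, and the largest Jordan block has size 3 (the smallest k with rank((A + 4I)^k) = rank((A + 4I)^(k+1))).

So m_A(x) = (x + 4)^3.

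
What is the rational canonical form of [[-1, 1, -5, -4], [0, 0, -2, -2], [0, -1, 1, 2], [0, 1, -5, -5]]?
R = [[-1, 0, 0, 0], [0, 0, 0, -2], [0, 1, 0, -5], [0, 0, 1, -4]]

The invariant factors of A (the non-unit diagonal entries of the Smith normal form of xI - A over ℚ[x]) are x + 1, (x + 1)^2(x + 2), each dividing the next. The characteristic polynomial is their product, (x + 1)^3(x + 2).

The rational canonical form is the block-diagonal matrix of companion matrices C(f_i):
R = [[-1, 0, 0, 0], [0, 0, 0, -2], [0, 1, 0, -5], [0, 0, 1, -4]].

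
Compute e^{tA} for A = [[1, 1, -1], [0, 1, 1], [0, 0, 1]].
e^{tA} = [[e^{t}, t*e^{t}, t*(t - 2)*e^{t}/2], [0, e^{t}, t*e^{t}], [0, 0, e^{t}]]

A has Jordan form J = [[1, 1, 0], [0, 1, 1], [0, 0, 1]] with A = PJP^{-1}, so e^{tA} = P e^{tJ} P^{-1}.

For a Jordan block J_k(λ), e^{tJ_k(λ)} = e^{λt} · (I + tN + t^2 N^2/2! + ... + t^{k-1} N^{k-1}/(k-1)!) where N is the nilpotent superdiagonal part.

Assembling the blocks and conjugating back gives the entries of e^{tA} as shown above.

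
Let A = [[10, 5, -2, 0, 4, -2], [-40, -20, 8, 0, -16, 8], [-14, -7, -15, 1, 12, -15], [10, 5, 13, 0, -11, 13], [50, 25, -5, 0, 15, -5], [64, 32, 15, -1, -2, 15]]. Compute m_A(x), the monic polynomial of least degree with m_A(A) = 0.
m_A(x) = x^2(x - 5)

The characteristic polynomial factors as x^5(x - 5). The minimal polynomial is ∏(x - λ)^{k_λ} where k_λ is the size of the largest Jordan block at λ.

For λ = 0: rank(A) = 3, and the largest Jordan block has size 2 (the smallest k with rank(A^k) = rank(A^(k+1))).
For λ = 5: rank(A - 5I) = 5, and the largest Jordan block has size 1 (the smallest k with rank((A - 5I)^k) = rank((A - 5I)^(k+1))).

So m_A(x) = x^2(x - 5).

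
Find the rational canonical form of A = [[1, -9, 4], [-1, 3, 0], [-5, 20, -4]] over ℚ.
R = [[0, 0, 4], [1, 0, 2], [0, 1, 0]]

The invariant factors of A (the non-unit diagonal entries of the Smith normal form of xI - A over ℚ[x]) are (x - 2)(x^2 + 2x + 2), each dividing the next. The characteristic polynomial is their product, (x - 2)(x^2 + 2x + 2).

The rational canonical form is the block-diagonal matrix of companion matrices C(f_i):
R = [[0, 0, 4], [1, 0, 2], [0, 1, 0]].

Note the characteristic polynomial does not split into linear factors over ℚ, so A has no Jordan form over ℚ; the rational canonical form exists over any field.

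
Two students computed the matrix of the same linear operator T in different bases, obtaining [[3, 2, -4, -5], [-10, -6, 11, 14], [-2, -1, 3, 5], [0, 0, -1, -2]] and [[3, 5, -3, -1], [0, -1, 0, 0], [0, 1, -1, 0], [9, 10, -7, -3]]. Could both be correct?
Two matrices over a field are similar if and only if they have the same invariant factors.

Both A and B have characteristic polynomial x^2(x + 1)^2 and minimal polynomial x^2(x + 1)^2. Computing further, both have invariant factors x^2(x + 1)^2. Hence A and B are similar.

Yes.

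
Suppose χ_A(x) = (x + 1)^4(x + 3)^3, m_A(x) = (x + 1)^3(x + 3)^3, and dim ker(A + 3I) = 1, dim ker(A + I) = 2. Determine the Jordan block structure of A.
Jordan blocks: (-3, 3), (-1, 3), (-1, 1)

λ = -3: algebraic multiplicity 3 (exponent in χ_A), largest block size 3 (exponent in m_A), 1 block (geometric multiplicity). This forces block sizes [3].
λ = -1: algebraic multiplicity 4 (exponent in χ_A), largest block size 3 (exponent in m_A), 2 blocks (geometric multiplicity). These force block sizes [3, 1].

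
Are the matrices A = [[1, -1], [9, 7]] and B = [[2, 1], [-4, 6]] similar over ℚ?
Yes.

Two matrices over a field are similar if and only if they have the same invariant factors.

Both A and B have characteristic polynomial (x - 4)^2 and minimal polynomial (x - 4)^2. Computing further, both have invariant factors (x - 4)^2. Hence A and B are similar.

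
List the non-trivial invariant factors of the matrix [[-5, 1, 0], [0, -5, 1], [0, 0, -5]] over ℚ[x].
(x + 5)^3

The Jordan structure of A has elementary divisors (x + 5)^3. Arranging the block sizes at each eigenvalue in decreasing order and taking row products gives the invariant factors.

Invariant factors (smallest first, each dividing the next): (x + 5)^3.

Check: the last factor (x + 5)^3 is the minimal polynomial, and the product (x + 5)^3 is the characteristic polynomial.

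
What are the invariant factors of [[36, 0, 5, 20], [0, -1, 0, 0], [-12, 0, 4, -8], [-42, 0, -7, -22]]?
The Jordan structure of A has elementary divisors (x + 1), (x - 6)^2, (x - 6). Arranging the block sizes at each eigenvalue in decreasing order and taking row products gives the invariant factors.

Invariant factors (smallest first, each dividing the next): x - 6, (x - 6)^2(x + 1).

Check: the last factor (x - 6)^2(x + 1) is the minimal polynomial, and the product (x - 6)^3(x + 1) is the characteristic polynomial.

x - 6, (x - 6)^2(x + 1)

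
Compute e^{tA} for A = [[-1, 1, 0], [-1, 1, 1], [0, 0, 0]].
e^{tA} = [[1 - t, t, t^2/2], [-t, t + 1, t*(t + 2)/2], [0, 0, 1]]

A has Jordan form J = [[0, 1, 0], [0, 0, 1], [0, 0, 0]] with A = PJP^{-1}, so e^{tA} = P e^{tJ} P^{-1}.

For a Jordan block J_k(λ), e^{tJ_k(λ)} = e^{λt} · (I + tN + t^2 N^2/2! + ... + t^{k-1} N^{k-1}/(k-1)!) where N is the nilpotent superdiagonal part.

Assembling the blocks and conjugating back gives the entries of e^{tA} as shown above.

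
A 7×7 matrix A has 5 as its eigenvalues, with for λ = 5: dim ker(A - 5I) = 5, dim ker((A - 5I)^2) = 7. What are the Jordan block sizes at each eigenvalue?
λ = 5: successive nullity increments [5, 2] count blocks of size ≥ k; block sizes are [2, 2, 1, 1, 1].

Jordan blocks: (5, 2), (5, 2), (5, 1), (5, 1), (5, 1)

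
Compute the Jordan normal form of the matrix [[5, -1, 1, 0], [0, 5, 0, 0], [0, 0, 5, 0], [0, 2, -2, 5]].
The characteristic polynomial is det(xI - A) = (x - 5)^4, so the eigenvalues are 5 (algebraic multiplicity 4).

For λ = 5: rank(A - 5I) = 1, rank((A - 5I)^2) = 0. The eigenspace has dimension 4 - 1 = 3, so there are 3 Jordan blocks; the rank sequence gives block sizes [2, 1, 1].

Assembling the blocks gives the Jordan form J above.

J = [[5, 1, 0, 0], [0, 5, 0, 0], [0, 0, 5, 0], [0, 0, 0, 5]]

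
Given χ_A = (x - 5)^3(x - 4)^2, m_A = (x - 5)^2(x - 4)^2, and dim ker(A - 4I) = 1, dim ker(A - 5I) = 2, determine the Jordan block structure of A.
Jordan blocks: (4, 2), (5, 2), (5, 1)

λ = 4: algebraic multiplicity 2 (exponent in χ_A), largest block size 2 (exponent in m_A), 1 block (geometric multiplicity). This forces block sizes [2].
λ = 5: algebraic multiplicity 3 (exponent in χ_A), largest block size 2 (exponent in m_A), 2 blocks (geometric multiplicity). These force block sizes [2, 1].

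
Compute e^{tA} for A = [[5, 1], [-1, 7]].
e^{tA} = [[(1 - t)*e^{6*t}, t*e^{6*t}], [-t*e^{6*t}, (t + 1)*e^{6*t}]]

A has Jordan form J = [[6, 1], [0, 6]] with A = PJP^{-1}, so e^{tA} = P e^{tJ} P^{-1}.

For a Jordan block J_k(λ), e^{tJ_k(λ)} = e^{λt} · (I + tN + t^2 N^2/2! + ... + t^{k-1} N^{k-1}/(k-1)!) where N is the nilpotent superdiagonal part.

Assembling the blocks and conjugating back gives the entries of e^{tA} as shown above.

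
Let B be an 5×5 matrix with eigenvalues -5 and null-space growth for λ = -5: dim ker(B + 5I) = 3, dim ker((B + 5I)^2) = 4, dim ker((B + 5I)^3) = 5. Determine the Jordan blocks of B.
Jordan blocks: (-5, 3), (-5, 1), (-5, 1)

λ = -5: successive nullity increments [3, 1, 1] count blocks of size ≥ k; block sizes are [3, 1, 1].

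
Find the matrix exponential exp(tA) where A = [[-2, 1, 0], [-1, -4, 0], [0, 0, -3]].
e^{tA} = [[(t + 1)*e^{-3*t}, t*e^{-3*t}, 0], [-t*e^{-3*t}, (1 - t)*e^{-3*t}, 0], [0, 0, e^{-3*t}]]

A has Jordan form J = [[-3, 1, 0], [0, -3, 0], [0, 0, -3]] with A = PJP^{-1}, so e^{tA} = P e^{tJ} P^{-1}.

For a Jordan block J_k(λ), e^{tJ_k(λ)} = e^{λt} · (I + tN + t^2 N^2/2! + ... + t^{k-1} N^{k-1}/(k-1)!) where N is the nilpotent superdiagonal part.

Assembling the blocks and conjugating back gives the entries of e^{tA} as shown above.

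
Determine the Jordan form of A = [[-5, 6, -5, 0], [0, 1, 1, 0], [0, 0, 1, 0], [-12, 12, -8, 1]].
J = [[-5, 0, 0, 0], [0, 1, 1, 0], [0, 0, 1, 0], [0, 0, 0, 1]]

The characteristic polynomial is det(xI - A) = (x - 1)^3(x + 5), so the eigenvalues are -5 (algebraic multiplicity 1), 1 (algebraic multiplicity 3).

For λ = -5: algebraic multiplicity 1 gives one 1×1 block.

For λ = 1: rank(A - I) = 2, rank((A - I)^2) = 1. The eigenspace has dimension 4 - 2 = 2, so there are 2 Jordan blocks; the rank sequence gives block sizes [2, 1].

Assembling the blocks gives the Jordan form J above.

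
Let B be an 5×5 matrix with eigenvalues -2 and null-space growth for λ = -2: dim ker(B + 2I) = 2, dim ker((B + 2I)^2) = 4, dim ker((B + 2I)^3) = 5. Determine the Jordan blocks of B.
Jordan blocks: (-2, 3), (-2, 2)

λ = -2: successive nullity increments [2, 2, 1] count blocks of size ≥ k; block sizes are [3, 2].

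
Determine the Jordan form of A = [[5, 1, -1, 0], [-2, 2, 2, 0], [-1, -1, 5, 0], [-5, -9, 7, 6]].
J = [[4, 1, 0, 0], [0, 4, 0, 0], [0, 0, 4, 0], [0, 0, 0, 6]]

The characteristic polynomial is det(xI - A) = (x - 6)(x - 4)^3, so the eigenvalues are 4 (algebraic multiplicity 3), 6 (algebraic multiplicity 1).

For λ = 4: rank(A - 4I) = 2, rank((A - 4I)^2) = 1. The eigenspace has dimension 4 - 2 = 2, so there are 2 Jordan blocks; the rank sequence gives block sizes [2, 1].

For λ = 6: algebraic multiplicity 1 gives one 1×1 block.

Assembling the blocks gives the Jordan form J above.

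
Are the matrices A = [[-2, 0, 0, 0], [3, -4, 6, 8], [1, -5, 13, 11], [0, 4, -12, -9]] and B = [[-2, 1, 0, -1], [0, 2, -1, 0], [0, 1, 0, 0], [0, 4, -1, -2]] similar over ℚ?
Two matrices over a field are similar if and only if they have the same invariant factors.

Both A and B have characteristic polynomial (x - 1)^2(x + 2)^2 and minimal polynomial (x - 1)^2(x + 2)^2. Computing further, both have invariant factors (x - 1)^2(x + 2)^2. Hence A and B are similar.

Yes.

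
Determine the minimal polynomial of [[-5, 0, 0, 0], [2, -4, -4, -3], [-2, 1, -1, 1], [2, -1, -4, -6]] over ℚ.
m_A(x) = (x + 3)^2(x + 5)

The characteristic polynomial factors as (x + 3)^2(x + 5)^2. The minimal polynomial is ∏(x - λ)^{k_λ} where k_λ is the size of the largest Jordan block at λ.

For λ = -5: rank(A + 5I) = 2, and the largest Jordan block has size 1 (the smallest k with rank((A + 5I)^k) = rank((A + 5I)^(k+1))).
For λ = -3: rank(A + 3I) = 3, and the largest Jordan block has size 2 (the smallest k with rank((A + 3I)^k) = rank((A + 3I)^(k+1))).

So m_A(x) = (x + 3)^2(x + 5).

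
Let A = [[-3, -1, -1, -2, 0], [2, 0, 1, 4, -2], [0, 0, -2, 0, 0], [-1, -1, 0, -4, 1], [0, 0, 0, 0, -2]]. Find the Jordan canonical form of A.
The characteristic polynomial is det(xI - A) = (x + 2)^4(x + 3), so the eigenvalues are -3 (algebraic multiplicity 1), -2 (algebraic multiplicity 4).

For λ = -3: algebraic multiplicity 1 gives one 1×1 block.

For λ = -2: rank(A + 2I) = 3, rank((A + 2I)^2) = 1. The eigenspace has dimension 5 - 3 = 2, so there are 2 Jordan blocks; the rank sequence gives block sizes [2, 2].

Assembling the blocks gives the Jordan form J above.

J = [[-3, 0, 0, 0, 0], [0, -2, 1, 0, 0], [0, 0, -2, 0, 0], [0, 0, 0, -2, 1], [0, 0, 0, 0, -2]]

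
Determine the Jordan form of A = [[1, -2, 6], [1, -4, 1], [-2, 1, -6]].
The characteristic polynomial is det(xI - A) = (x + 3)^3, so the eigenvalues are -3 (algebraic multiplicity 3).

For λ = -3: rank(A + 3I) = 2, rank((A + 3I)^2) = 1, rank((A + 3I)^3) = 0. The eigenspace has dimension 3 - 2 = 1, so there is 1 Jordan block; the rank sequence gives block sizes [3].

Assembling the blocks gives the Jordan form J above.

J = [[-3, 1, 0], [0, -3, 1], [0, 0, -3]]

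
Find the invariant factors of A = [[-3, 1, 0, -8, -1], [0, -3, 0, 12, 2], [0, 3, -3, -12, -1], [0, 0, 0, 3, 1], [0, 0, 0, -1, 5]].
The Jordan structure of A has elementary divisors (x + 3)^2, (x + 3), (x - 4)^2. Arranging the block sizes at each eigenvalue in decreasing order and taking row products gives the invariant factors.

Invariant factors (smallest first, each dividing the next): x + 3, (x - 4)^2(x + 3)^2.

Check: the last factor (x - 4)^2(x + 3)^2 is the minimal polynomial, and the product (x - 4)^2(x + 3)^3 is the characteristic polynomial.

x + 3, (x - 4)^2(x + 3)^2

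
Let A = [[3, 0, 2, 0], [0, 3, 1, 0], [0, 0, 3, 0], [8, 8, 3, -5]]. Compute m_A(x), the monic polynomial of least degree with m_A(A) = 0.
m_A(x) = (x - 3)^2(x + 5)

The characteristic polynomial factors as (x - 3)^3(x + 5). The minimal polynomial is ∏(x - λ)^{k_λ} where k_λ is the size of the largest Jordan block at λ.

For λ = -5: rank(A + 5I) = 3, and the largest Jordan block has size 1 (the smallest k with rank((A + 5I)^k) = rank((A + 5I)^(k+1))).
For λ = 3: rank(A - 3I) = 2, and the largest Jordan block has size 2 (the smallest k with rank((A - 3I)^k) = rank((A - 3I)^(k+1))).

So m_A(x) = (x - 3)^2(x + 5).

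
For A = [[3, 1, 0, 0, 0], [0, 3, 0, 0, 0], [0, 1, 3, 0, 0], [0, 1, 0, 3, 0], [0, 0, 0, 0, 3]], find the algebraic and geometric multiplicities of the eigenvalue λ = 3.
algebraic multiplicity 5, geometric multiplicity 4

The characteristic polynomial is (x - 3)^5, so the factor x - 3 appears with exponent 5: the algebraic multiplicity is 5.

rank(A - 3I) = 1, so the eigenspace has dimension 5 - 1 = 4: the geometric multiplicity is 4.

Since 4 < 5, A is not diagonalizable.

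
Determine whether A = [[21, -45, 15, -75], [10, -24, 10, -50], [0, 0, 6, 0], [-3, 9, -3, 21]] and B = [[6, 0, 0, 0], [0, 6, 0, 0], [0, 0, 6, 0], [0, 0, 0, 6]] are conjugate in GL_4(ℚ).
No.

Both have characteristic polynomial (x - 6)^4, but the minimal polynomial of A is (x - 6)^2 while the minimal polynomial of B is x - 6. The minimal polynomial is a similarity invariant, so A and B are not similar.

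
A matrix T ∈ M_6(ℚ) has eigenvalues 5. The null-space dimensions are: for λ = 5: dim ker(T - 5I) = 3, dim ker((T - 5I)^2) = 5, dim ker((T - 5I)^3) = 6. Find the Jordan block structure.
Jordan blocks: (5, 3), (5, 2), (5, 1)

λ = 5: successive nullity increments [3, 2, 1] count blocks of size ≥ k; block sizes are [3, 2, 1].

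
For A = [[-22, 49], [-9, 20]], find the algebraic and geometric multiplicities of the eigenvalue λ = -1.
algebraic multiplicity 2, geometric multiplicity 1

The characteristic polynomial is (x + 1)^2, so the factor x + 1 appears with exponent 2: the algebraic multiplicity is 2.

rank(A + I) = 1, so the eigenspace has dimension 2 - 1 = 1: the geometric multiplicity is 1.

Since 1 < 2, A is not diagonalizable.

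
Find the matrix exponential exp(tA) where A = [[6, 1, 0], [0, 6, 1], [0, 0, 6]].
e^{tA} = [[e^{6*t}, t*e^{6*t}, t^2*e^{6*t}/2], [0, e^{6*t}, t*e^{6*t}], [0, 0, e^{6*t}]]

A has Jordan form J = [[6, 1, 0], [0, 6, 1], [0, 0, 6]] with A = PJP^{-1}, so e^{tA} = P e^{tJ} P^{-1}.

For a Jordan block J_k(λ), e^{tJ_k(λ)} = e^{λt} · (I + tN + t^2 N^2/2! + ... + t^{k-1} N^{k-1}/(k-1)!) where N is the nilpotent superdiagonal part.

Assembling the blocks and conjugating back gives the entries of e^{tA} as shown above.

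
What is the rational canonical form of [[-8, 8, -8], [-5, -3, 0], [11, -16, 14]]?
The invariant factors of A (the non-unit diagonal entries of the Smith normal form of xI - A over ℚ[x]) are (x - 2)(x^2 - x - 4), each dividing the next. The characteristic polynomial is their product, (x - 2)(x^2 - x - 4).

The rational canonical form is the block-diagonal matrix of companion matrices C(f_i):
R = [[0, 0, -8], [1, 0, 2], [0, 1, 3]].

Note the characteristic polynomial does not split into linear factors over ℚ, so A has no Jordan form over ℚ; the rational canonical form exists over any field.

R = [[0, 0, -8], [1, 0, 2], [0, 1, 3]]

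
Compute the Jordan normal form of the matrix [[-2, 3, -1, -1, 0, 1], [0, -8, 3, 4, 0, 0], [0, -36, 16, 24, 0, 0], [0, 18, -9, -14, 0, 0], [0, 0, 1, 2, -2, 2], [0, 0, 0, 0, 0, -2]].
J = [[-2, 1, 0, 0, 0, 0], [0, -2, 0, 0, 0, 0], [0, 0, -2, 1, 0, 0], [0, 0, 0, -2, 0, 0], [0, 0, 0, 0, -2, 0], [0, 0, 0, 0, 0, -2]]

The characteristic polynomial is det(xI - A) = (x + 2)^6, so the eigenvalues are -2 (algebraic multiplicity 6).

For λ = -2: rank(A + 2I) = 2, rank((A + 2I)^2) = 0. The eigenspace has dimension 6 - 2 = 4, so there are 4 Jordan blocks; the rank sequence gives block sizes [2, 2, 1, 1].

Assembling the blocks gives the Jordan form J above.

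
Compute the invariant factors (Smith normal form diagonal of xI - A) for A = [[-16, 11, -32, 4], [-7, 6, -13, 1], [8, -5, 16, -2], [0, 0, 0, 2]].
The Jordan structure of A has elementary divisors (x - 2)^3, (x - 2). Arranging the block sizes at each eigenvalue in decreasing order and taking row products gives the invariant factors.

Invariant factors (smallest first, each dividing the next): x - 2, (x - 2)^3.

Check: the last factor (x - 2)^3 is the minimal polynomial, and the product (x - 2)^4 is the characteristic polynomial.

x - 2, (x - 2)^3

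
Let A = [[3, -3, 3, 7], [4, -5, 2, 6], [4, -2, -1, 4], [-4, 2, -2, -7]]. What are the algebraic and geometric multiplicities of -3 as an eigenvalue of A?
The characteristic polynomial is (x + 1)(x + 3)^3, so the factor x + 3 appears with exponent 3: the algebraic multiplicity is 3.

rank(A + 3I) = 2, so the eigenspace has dimension 4 - 2 = 2: the geometric multiplicity is 2.

Since 2 < 3, A is not diagonalizable.

algebraic multiplicity 3, geometric multiplicity 2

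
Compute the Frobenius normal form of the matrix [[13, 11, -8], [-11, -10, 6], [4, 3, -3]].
The invariant factors of A (the non-unit diagonal entries of the Smith normal form of xI - A over ℚ[x]) are x^3 - 4x - 1, each dividing the next. The characteristic polynomial is their product, x^3 - 4x - 1.

The rational canonical form is the block-diagonal matrix of companion matrices C(f_i):
R = [[0, 0, 1], [1, 0, 4], [0, 1, 0]].

Note the characteristic polynomial does not split into linear factors over ℚ, so A has no Jordan form over ℚ; the rational canonical form exists over any field.

R = [[0, 0, 1], [1, 0, 4], [0, 1, 0]]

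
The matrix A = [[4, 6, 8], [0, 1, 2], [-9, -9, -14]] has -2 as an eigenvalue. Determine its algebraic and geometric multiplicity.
The characteristic polynomial is (x + 2)^2(x + 5), so the factor x + 2 appears with exponent 2: the algebraic multiplicity is 2.

rank(A + 2I) = 2, so the eigenspace has dimension 3 - 2 = 1: the geometric multiplicity is 1.

Since 1 < 2, A is not diagonalizable.

algebraic multiplicity 2, geometric multiplicity 1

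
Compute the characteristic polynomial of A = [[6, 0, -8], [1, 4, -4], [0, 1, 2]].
xI - A = [[x - 6, 0, 8], [-1, x - 4, 4], [0, -1, x - 2]].

Expanding det(xI - A) along the first row:
det(xI - A) = + (x - 6)·det([[x - 4, 4], [-1, x - 2]]) - (0)·det([[-1, 4], [0, x - 2]]) + (8)·det([[-1, x - 4], [0, -1]]).

Evaluating gives χ_A(x) = x^3 - 12x^2 + 48x - 64 = (x - 4)^3.

χ_A(x) = (x - 4)^3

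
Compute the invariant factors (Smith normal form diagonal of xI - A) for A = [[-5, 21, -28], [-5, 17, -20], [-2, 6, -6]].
The Jordan structure of A has elementary divisors (x - 2)^2, (x - 2). Arranging the block sizes at each eigenvalue in decreasing order and taking row products gives the invariant factors.

Invariant factors (smallest first, each dividing the next): x - 2, (x - 2)^2.

Check: the last factor (x - 2)^2 is the minimal polynomial, and the product (x - 2)^3 is the characteristic polynomial.

x - 2, (x - 2)^2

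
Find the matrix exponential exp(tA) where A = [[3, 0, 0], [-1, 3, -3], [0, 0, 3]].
e^{tA} = [[e^{3*t}, 0, 0], [-t*e^{3*t}, e^{3*t}, -3*t*e^{3*t}], [0, 0, e^{3*t}]]

A has Jordan form J = [[3, 1, 0], [0, 3, 0], [0, 0, 3]] with A = PJP^{-1}, so e^{tA} = P e^{tJ} P^{-1}.

For a Jordan block J_k(λ), e^{tJ_k(λ)} = e^{λt} · (I + tN + t^2 N^2/2! + ... + t^{k-1} N^{k-1}/(k-1)!) where N is the nilpotent superdiagonal part.

Assembling the blocks and conjugating back gives the entries of e^{tA} as shown above.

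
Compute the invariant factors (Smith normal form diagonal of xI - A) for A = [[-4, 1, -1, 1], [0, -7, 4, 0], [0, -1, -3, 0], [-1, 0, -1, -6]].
(x + 5)^2, (x + 5)^2

The Jordan structure of A has elementary divisors (x + 5)^2, (x + 5)^2. Arranging the block sizes at each eigenvalue in decreasing order and taking row products gives the invariant factors.

Invariant factors (smallest first, each dividing the next): (x + 5)^2, (x + 5)^2.

Check: the last factor (x + 5)^2 is the minimal polynomial, and the product (x + 5)^4 is the characteristic polynomial.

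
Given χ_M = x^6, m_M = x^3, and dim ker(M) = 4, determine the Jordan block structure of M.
λ = 0: algebraic multiplicity 6 (exponent in χ_M), largest block size 3 (exponent in m_M), 4 blocks (geometric multiplicity). These force block sizes [3, 1, 1, 1].

Jordan blocks: (0, 3), (0, 1), (0, 1), (0, 1)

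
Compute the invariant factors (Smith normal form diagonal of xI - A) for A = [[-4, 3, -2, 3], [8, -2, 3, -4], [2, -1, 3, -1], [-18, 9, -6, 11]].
x - 2, (x - 2)^3

The Jordan structure of A has elementary divisors (x - 2)^3, (x - 2). Arranging the block sizes at each eigenvalue in decreasing order and taking row products gives the invariant factors.

Invariant factors (smallest first, each dividing the next): x - 2, (x - 2)^3.

Check: the last factor (x - 2)^3 is the minimal polynomial, and the product (x - 2)^4 is the characteristic polynomial.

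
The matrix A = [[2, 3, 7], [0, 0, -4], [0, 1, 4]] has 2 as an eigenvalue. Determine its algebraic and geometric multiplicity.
algebraic multiplicity 3, geometric multiplicity 1

The characteristic polynomial is (x - 2)^3, so the factor x - 2 appears with exponent 3: the algebraic multiplicity is 3.

rank(A - 2I) = 2, so the eigenspace has dimension 3 - 2 = 1: the geometric multiplicity is 1.

Since 1 < 3, A is not diagonalizable.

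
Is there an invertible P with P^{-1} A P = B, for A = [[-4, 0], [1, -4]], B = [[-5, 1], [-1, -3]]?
Two matrices over a field are similar if and only if they have the same invariant factors.

Both A and B have characteristic polynomial (x + 4)^2 and minimal polynomial (x + 4)^2. Computing further, both have invariant factors (x + 4)^2. Hence A and B are similar.

Yes.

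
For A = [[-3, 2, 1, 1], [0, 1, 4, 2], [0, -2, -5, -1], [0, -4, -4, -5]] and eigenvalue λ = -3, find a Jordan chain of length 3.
We seek v_1 ∈ ker((A + 3I)^3) \ ker((A + 3I)^2), then set v_{i+1} = (A + 3I) v_i.

One such chain is v_1 = [[2, 0, 1, -1]]^T, v_2 = [[0, 2, -1, -2]]^T, v_3 = [[1, 0, 0, 0]]^T. Check: (A + 3I) v_3 = [[0, 0, 0, 0]]^T = 0.

v_1 = [[2, 0, 1, -1]]^T, v_2 = [[0, 2, -1, -2]]^T, v_3 = [[1, 0, 0, 0]]^T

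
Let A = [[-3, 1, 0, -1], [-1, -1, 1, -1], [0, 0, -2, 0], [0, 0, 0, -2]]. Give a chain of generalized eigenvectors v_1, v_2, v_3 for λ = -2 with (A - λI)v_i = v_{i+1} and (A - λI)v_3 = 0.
v_1 = [[-2, -1, 1, 1]]^T, v_2 = [[0, 1, 0, 0]]^T, v_3 = [[1, 1, 0, 0]]^T

We seek v_1 ∈ ker((A + 2I)^3) \ ker((A + 2I)^2), then set v_{i+1} = (A + 2I) v_i.

One such chain is v_1 = [[-2, -1, 1, 1]]^T, v_2 = [[0, 1, 0, 0]]^T, v_3 = [[1, 1, 0, 0]]^T. Check: (A + 2I) v_3 = [[0, 0, 0, 0]]^T = 0.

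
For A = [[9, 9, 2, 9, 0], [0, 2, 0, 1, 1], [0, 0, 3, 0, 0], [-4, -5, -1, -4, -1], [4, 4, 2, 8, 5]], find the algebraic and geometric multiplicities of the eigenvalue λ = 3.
The characteristic polynomial is (x - 3)^5, so the factor x - 3 appears with exponent 5: the algebraic multiplicity is 5.

rank(A - 3I) = 3, so the eigenspace has dimension 5 - 3 = 2: the geometric multiplicity is 2.

Since 2 < 5, A is not diagonalizable.

algebraic multiplicity 5, geometric multiplicity 2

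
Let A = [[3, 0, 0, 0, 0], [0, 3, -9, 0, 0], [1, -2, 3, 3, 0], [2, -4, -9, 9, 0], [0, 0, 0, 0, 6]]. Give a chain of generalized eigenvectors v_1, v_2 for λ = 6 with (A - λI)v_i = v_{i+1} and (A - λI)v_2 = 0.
v_1 = [[0, 1, 0, 1, 0]]^T, v_2 = [[0, -3, 1, -1, 0]]^T

We seek v_1 ∈ ker((A - 6I)^2) \ ker(A - 6I), then set v_{i+1} = (A - 6I) v_i.

One such chain is v_1 = [[0, 1, 0, 1, 0]]^T, v_2 = [[0, -3, 1, -1, 0]]^T. Check: (A - 6I) v_2 = [[0, 0, 0, 0, 0]]^T = 0.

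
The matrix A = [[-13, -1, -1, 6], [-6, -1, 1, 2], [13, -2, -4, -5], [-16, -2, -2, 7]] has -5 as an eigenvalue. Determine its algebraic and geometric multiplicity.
The characteristic polynomial is (x + 2)^3(x + 5), so the factor x + 5 appears with exponent 1: the algebraic multiplicity is 1.

rank(A + 5I) = 3, so the eigenspace has dimension 4 - 3 = 1: the geometric multiplicity is 1.

algebraic multiplicity 1, geometric multiplicity 1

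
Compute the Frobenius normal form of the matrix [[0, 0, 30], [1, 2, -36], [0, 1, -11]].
The invariant factors of A (the non-unit diagonal entries of the Smith normal form of xI - A over ℚ[x]) are (x + 5)(x^2 + 4x - 6), each dividing the next. The characteristic polynomial is their product, (x + 5)(x^2 + 4x - 6).

The rational canonical form is the block-diagonal matrix of companion matrices C(f_i):
R = [[0, 0, 30], [1, 0, -14], [0, 1, -9]].

Note the characteristic polynomial does not split into linear factors over ℚ, so A has no Jordan form over ℚ; the rational canonical form exists over any field.

R = [[0, 0, 30], [1, 0, -14], [0, 1, -9]]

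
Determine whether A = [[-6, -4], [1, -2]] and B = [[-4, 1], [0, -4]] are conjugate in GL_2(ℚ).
Yes.

Two matrices over a field are similar if and only if they have the same invariant factors.

Both A and B have characteristic polynomial (x + 4)^2 and minimal polynomial (x + 4)^2. Computing further, both have invariant factors (x + 4)^2. Hence A and B are similar.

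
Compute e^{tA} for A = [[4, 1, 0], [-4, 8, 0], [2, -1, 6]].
e^{tA} = [[(1 - 2*t)*e^{6*t}, t*e^{6*t}, 0], [-4*t*e^{6*t}, (2*t + 1)*e^{6*t}, 0], [2*t*e^{6*t}, -t*e^{6*t}, e^{6*t}]]

A has Jordan form J = [[6, 1, 0], [0, 6, 0], [0, 0, 6]] with A = PJP^{-1}, so e^{tA} = P e^{tJ} P^{-1}.

For a Jordan block J_k(λ), e^{tJ_k(λ)} = e^{λt} · (I + tN + t^2 N^2/2! + ... + t^{k-1} N^{k-1}/(k-1)!) where N is the nilpotent superdiagonal part.

Assembling the blocks and conjugating back gives the entries of e^{tA} as shown above.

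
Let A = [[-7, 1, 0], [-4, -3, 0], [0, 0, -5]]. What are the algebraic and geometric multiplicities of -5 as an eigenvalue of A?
The characteristic polynomial is (x + 5)^3, so the factor x + 5 appears with exponent 3: the algebraic multiplicity is 3.

rank(A + 5I) = 1, so the eigenspace has dimension 3 - 1 = 2: the geometric multiplicity is 2.

Since 2 < 3, A is not diagonalizable.

algebraic multiplicity 3, geometric multiplicity 2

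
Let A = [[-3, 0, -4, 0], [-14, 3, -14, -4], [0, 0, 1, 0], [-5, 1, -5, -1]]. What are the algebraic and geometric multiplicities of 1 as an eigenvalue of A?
algebraic multiplicity 3, geometric multiplicity 2

The characteristic polynomial is (x - 1)^3(x + 3), so the factor x - 1 appears with exponent 3: the algebraic multiplicity is 3.

rank(A - I) = 2, so the eigenspace has dimension 4 - 2 = 2: the geometric multiplicity is 2.

Since 2 < 3, A is not diagonalizable.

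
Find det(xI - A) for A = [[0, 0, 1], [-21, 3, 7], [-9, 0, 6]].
xI - A = [[x, 0, -1], [21, x - 3, -7], [9, 0, x - 6]].

Expanding det(xI - A) along the first row:
det(xI - A) = + (x)·det([[x - 3, -7], [0, x - 6]]) - (0)·det([[21, -7], [9, x - 6]]) + (-1)·det([[21, x - 3], [9, 0]]).

Evaluating gives χ_A(x) = x^3 - 9x^2 + 27x - 27 = (x - 3)^3.

χ_A(x) = (x - 3)^3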